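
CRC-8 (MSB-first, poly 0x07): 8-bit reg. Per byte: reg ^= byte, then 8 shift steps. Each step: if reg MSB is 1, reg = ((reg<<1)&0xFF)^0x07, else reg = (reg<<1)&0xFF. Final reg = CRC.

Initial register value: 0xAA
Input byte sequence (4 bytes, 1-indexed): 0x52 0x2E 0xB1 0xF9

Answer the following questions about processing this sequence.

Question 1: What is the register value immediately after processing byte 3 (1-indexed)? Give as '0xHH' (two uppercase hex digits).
After byte 1 (0x52): reg=0xE6
After byte 2 (0x2E): reg=0x76
After byte 3 (0xB1): reg=0x5B

Answer: 0x5B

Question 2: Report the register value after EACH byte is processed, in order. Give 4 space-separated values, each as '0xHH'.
0xE6 0x76 0x5B 0x67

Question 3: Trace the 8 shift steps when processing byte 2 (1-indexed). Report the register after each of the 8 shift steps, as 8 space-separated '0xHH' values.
Answer: 0x97 0x29 0x52 0xA4 0x4F 0x9E 0x3B 0x76

Derivation:
After byte 1 (0x52): reg=0xE6
Register before byte 2: 0xE6
After XOR with byte 0x2E: 0xC8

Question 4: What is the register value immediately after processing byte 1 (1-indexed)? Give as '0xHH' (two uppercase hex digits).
Answer: 0xE6

Derivation:
After byte 1 (0x52): reg=0xE6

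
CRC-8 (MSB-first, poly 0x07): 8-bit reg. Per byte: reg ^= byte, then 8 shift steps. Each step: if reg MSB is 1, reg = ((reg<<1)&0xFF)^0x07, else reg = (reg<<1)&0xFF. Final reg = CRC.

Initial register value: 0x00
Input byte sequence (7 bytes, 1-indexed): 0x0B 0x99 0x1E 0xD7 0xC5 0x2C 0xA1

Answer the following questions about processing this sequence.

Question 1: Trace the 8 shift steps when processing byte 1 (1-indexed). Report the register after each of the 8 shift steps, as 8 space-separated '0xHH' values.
Answer: 0x16 0x2C 0x58 0xB0 0x67 0xCE 0x9B 0x31

Derivation:
Register before byte 1: 0x00
After XOR with byte 0x0B: 0x0B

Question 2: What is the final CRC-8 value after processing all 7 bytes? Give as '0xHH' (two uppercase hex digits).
After byte 1 (0x0B): reg=0x31
After byte 2 (0x99): reg=0x51
After byte 3 (0x1E): reg=0xEA
After byte 4 (0xD7): reg=0xB3
After byte 5 (0xC5): reg=0x45
After byte 6 (0x2C): reg=0x18
After byte 7 (0xA1): reg=0x26

Answer: 0x26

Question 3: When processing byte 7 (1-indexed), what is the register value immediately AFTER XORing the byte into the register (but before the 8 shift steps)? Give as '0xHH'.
Register before byte 7: 0x18
Byte 7: 0xA1
0x18 XOR 0xA1 = 0xB9

Answer: 0xB9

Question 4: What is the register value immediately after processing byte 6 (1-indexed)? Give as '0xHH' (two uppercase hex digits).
Answer: 0x18

Derivation:
After byte 1 (0x0B): reg=0x31
After byte 2 (0x99): reg=0x51
After byte 3 (0x1E): reg=0xEA
After byte 4 (0xD7): reg=0xB3
After byte 5 (0xC5): reg=0x45
After byte 6 (0x2C): reg=0x18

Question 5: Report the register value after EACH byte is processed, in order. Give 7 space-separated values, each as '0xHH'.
0x31 0x51 0xEA 0xB3 0x45 0x18 0x26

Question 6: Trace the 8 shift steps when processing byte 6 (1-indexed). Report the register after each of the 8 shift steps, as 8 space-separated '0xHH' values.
Answer: 0xD2 0xA3 0x41 0x82 0x03 0x06 0x0C 0x18

Derivation:
After byte 1 (0x0B): reg=0x31
After byte 2 (0x99): reg=0x51
After byte 3 (0x1E): reg=0xEA
After byte 4 (0xD7): reg=0xB3
After byte 5 (0xC5): reg=0x45
Register before byte 6: 0x45
After XOR with byte 0x2C: 0x69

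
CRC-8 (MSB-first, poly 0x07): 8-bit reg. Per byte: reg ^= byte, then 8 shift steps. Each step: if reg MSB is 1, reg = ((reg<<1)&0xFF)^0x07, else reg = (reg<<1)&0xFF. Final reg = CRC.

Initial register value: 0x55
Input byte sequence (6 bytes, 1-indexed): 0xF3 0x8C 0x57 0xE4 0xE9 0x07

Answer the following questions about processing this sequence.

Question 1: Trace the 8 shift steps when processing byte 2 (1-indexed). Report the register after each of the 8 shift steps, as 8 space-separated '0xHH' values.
After byte 1 (0xF3): reg=0x7B
Register before byte 2: 0x7B
After XOR with byte 0x8C: 0xF7

Answer: 0xE9 0xD5 0xAD 0x5D 0xBA 0x73 0xE6 0xCB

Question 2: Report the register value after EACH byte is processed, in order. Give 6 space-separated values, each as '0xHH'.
0x7B 0xCB 0xDD 0xAF 0xD5 0x30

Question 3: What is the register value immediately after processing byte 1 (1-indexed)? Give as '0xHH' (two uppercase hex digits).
After byte 1 (0xF3): reg=0x7B

Answer: 0x7B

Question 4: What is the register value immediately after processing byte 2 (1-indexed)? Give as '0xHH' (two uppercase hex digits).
Answer: 0xCB

Derivation:
After byte 1 (0xF3): reg=0x7B
After byte 2 (0x8C): reg=0xCB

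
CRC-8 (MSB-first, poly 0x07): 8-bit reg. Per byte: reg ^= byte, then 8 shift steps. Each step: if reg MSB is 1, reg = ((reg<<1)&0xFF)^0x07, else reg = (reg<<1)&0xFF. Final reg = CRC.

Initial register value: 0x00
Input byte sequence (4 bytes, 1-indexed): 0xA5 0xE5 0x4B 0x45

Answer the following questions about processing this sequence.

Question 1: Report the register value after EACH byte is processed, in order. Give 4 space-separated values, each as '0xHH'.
0x72 0xEC 0x7C 0xAF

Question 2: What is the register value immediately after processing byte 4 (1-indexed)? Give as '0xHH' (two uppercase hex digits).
After byte 1 (0xA5): reg=0x72
After byte 2 (0xE5): reg=0xEC
After byte 3 (0x4B): reg=0x7C
After byte 4 (0x45): reg=0xAF

Answer: 0xAF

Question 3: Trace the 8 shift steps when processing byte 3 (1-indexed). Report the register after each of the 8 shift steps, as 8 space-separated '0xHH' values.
After byte 1 (0xA5): reg=0x72
After byte 2 (0xE5): reg=0xEC
Register before byte 3: 0xEC
After XOR with byte 0x4B: 0xA7

Answer: 0x49 0x92 0x23 0x46 0x8C 0x1F 0x3E 0x7C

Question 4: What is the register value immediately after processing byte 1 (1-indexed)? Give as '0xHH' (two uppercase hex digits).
After byte 1 (0xA5): reg=0x72

Answer: 0x72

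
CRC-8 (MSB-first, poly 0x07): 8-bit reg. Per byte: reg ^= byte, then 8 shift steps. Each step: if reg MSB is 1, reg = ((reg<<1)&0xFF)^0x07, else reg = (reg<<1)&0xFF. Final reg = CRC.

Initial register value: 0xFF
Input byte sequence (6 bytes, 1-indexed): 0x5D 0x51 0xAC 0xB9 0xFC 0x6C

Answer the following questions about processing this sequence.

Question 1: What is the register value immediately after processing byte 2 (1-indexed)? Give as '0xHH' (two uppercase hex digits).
Answer: 0x82

Derivation:
After byte 1 (0x5D): reg=0x67
After byte 2 (0x51): reg=0x82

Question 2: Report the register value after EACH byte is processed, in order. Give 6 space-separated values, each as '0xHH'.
0x67 0x82 0xCA 0x5E 0x67 0x31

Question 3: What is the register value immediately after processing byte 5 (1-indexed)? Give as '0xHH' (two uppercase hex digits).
Answer: 0x67

Derivation:
After byte 1 (0x5D): reg=0x67
After byte 2 (0x51): reg=0x82
After byte 3 (0xAC): reg=0xCA
After byte 4 (0xB9): reg=0x5E
After byte 5 (0xFC): reg=0x67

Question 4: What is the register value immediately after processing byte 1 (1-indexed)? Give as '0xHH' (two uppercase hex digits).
After byte 1 (0x5D): reg=0x67

Answer: 0x67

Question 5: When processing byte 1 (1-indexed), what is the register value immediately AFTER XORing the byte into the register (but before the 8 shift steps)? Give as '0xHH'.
Register before byte 1: 0xFF
Byte 1: 0x5D
0xFF XOR 0x5D = 0xA2

Answer: 0xA2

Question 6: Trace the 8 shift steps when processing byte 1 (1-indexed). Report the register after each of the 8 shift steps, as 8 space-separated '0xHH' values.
Register before byte 1: 0xFF
After XOR with byte 0x5D: 0xA2

Answer: 0x43 0x86 0x0B 0x16 0x2C 0x58 0xB0 0x67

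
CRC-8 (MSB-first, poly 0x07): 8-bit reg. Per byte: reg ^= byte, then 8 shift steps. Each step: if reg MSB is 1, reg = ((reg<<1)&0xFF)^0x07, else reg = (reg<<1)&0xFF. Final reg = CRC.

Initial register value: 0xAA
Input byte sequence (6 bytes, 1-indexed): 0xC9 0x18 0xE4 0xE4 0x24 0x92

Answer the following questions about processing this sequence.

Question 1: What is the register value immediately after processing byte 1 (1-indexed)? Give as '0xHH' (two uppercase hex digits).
Answer: 0x2E

Derivation:
After byte 1 (0xC9): reg=0x2E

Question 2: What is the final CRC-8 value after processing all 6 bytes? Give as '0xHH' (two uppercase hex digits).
After byte 1 (0xC9): reg=0x2E
After byte 2 (0x18): reg=0x82
After byte 3 (0xE4): reg=0x35
After byte 4 (0xE4): reg=0x39
After byte 5 (0x24): reg=0x53
After byte 6 (0x92): reg=0x49

Answer: 0x49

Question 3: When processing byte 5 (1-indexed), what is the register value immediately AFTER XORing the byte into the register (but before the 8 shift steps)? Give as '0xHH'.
Register before byte 5: 0x39
Byte 5: 0x24
0x39 XOR 0x24 = 0x1D

Answer: 0x1D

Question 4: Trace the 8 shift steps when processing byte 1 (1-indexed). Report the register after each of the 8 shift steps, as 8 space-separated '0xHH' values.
Answer: 0xC6 0x8B 0x11 0x22 0x44 0x88 0x17 0x2E

Derivation:
Register before byte 1: 0xAA
After XOR with byte 0xC9: 0x63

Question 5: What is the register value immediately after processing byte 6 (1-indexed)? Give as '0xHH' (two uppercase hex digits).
Answer: 0x49

Derivation:
After byte 1 (0xC9): reg=0x2E
After byte 2 (0x18): reg=0x82
After byte 3 (0xE4): reg=0x35
After byte 4 (0xE4): reg=0x39
After byte 5 (0x24): reg=0x53
After byte 6 (0x92): reg=0x49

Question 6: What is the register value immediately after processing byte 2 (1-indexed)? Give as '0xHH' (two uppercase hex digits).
Answer: 0x82

Derivation:
After byte 1 (0xC9): reg=0x2E
After byte 2 (0x18): reg=0x82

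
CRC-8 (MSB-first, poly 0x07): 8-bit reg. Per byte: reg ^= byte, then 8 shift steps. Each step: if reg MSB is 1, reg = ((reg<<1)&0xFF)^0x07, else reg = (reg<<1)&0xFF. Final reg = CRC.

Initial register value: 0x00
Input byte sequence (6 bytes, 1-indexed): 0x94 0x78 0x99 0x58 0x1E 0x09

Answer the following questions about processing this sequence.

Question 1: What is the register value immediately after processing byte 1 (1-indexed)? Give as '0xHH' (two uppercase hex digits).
Answer: 0xE5

Derivation:
After byte 1 (0x94): reg=0xE5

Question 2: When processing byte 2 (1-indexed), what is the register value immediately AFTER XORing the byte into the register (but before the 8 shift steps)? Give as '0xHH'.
Register before byte 2: 0xE5
Byte 2: 0x78
0xE5 XOR 0x78 = 0x9D

Answer: 0x9D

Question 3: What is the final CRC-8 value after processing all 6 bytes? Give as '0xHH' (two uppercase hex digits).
Answer: 0x6A

Derivation:
After byte 1 (0x94): reg=0xE5
After byte 2 (0x78): reg=0xDA
After byte 3 (0x99): reg=0xCE
After byte 4 (0x58): reg=0xEB
After byte 5 (0x1E): reg=0xC5
After byte 6 (0x09): reg=0x6A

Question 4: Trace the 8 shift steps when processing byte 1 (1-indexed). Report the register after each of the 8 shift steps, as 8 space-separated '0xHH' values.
Answer: 0x2F 0x5E 0xBC 0x7F 0xFE 0xFB 0xF1 0xE5

Derivation:
Register before byte 1: 0x00
After XOR with byte 0x94: 0x94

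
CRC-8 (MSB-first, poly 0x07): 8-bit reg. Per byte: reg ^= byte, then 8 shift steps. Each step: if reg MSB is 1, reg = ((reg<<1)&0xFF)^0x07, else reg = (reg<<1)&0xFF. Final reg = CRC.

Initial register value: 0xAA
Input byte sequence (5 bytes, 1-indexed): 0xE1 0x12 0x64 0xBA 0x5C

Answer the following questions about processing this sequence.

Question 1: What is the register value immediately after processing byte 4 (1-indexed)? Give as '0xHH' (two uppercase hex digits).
Answer: 0xEB

Derivation:
After byte 1 (0xE1): reg=0xF6
After byte 2 (0x12): reg=0xB2
After byte 3 (0x64): reg=0x2C
After byte 4 (0xBA): reg=0xEB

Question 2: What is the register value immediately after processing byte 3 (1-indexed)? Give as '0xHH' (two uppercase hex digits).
After byte 1 (0xE1): reg=0xF6
After byte 2 (0x12): reg=0xB2
After byte 3 (0x64): reg=0x2C

Answer: 0x2C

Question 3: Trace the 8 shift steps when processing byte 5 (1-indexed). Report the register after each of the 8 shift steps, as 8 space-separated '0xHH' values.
Answer: 0x69 0xD2 0xA3 0x41 0x82 0x03 0x06 0x0C

Derivation:
After byte 1 (0xE1): reg=0xF6
After byte 2 (0x12): reg=0xB2
After byte 3 (0x64): reg=0x2C
After byte 4 (0xBA): reg=0xEB
Register before byte 5: 0xEB
After XOR with byte 0x5C: 0xB7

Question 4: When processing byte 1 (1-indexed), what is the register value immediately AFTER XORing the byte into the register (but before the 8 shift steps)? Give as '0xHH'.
Register before byte 1: 0xAA
Byte 1: 0xE1
0xAA XOR 0xE1 = 0x4B

Answer: 0x4B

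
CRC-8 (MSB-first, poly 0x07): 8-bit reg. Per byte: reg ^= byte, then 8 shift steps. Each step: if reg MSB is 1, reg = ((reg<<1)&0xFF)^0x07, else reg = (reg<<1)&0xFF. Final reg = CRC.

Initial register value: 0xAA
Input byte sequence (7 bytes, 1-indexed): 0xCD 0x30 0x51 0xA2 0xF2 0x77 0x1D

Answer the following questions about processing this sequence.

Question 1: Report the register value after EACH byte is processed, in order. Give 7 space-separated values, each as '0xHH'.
0x32 0x0E 0x9A 0xA8 0x81 0xCC 0x39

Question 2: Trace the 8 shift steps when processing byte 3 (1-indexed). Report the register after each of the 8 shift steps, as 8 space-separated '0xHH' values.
After byte 1 (0xCD): reg=0x32
After byte 2 (0x30): reg=0x0E
Register before byte 3: 0x0E
After XOR with byte 0x51: 0x5F

Answer: 0xBE 0x7B 0xF6 0xEB 0xD1 0xA5 0x4D 0x9A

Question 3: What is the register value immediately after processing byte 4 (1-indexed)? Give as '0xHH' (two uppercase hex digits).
After byte 1 (0xCD): reg=0x32
After byte 2 (0x30): reg=0x0E
After byte 3 (0x51): reg=0x9A
After byte 4 (0xA2): reg=0xA8

Answer: 0xA8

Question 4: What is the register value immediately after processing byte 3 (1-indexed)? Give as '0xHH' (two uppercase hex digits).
After byte 1 (0xCD): reg=0x32
After byte 2 (0x30): reg=0x0E
After byte 3 (0x51): reg=0x9A

Answer: 0x9A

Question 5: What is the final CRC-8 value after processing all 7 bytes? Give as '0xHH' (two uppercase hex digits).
Answer: 0x39

Derivation:
After byte 1 (0xCD): reg=0x32
After byte 2 (0x30): reg=0x0E
After byte 3 (0x51): reg=0x9A
After byte 4 (0xA2): reg=0xA8
After byte 5 (0xF2): reg=0x81
After byte 6 (0x77): reg=0xCC
After byte 7 (0x1D): reg=0x39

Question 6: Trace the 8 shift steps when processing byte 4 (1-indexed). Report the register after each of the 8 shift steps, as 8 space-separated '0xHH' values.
Answer: 0x70 0xE0 0xC7 0x89 0x15 0x2A 0x54 0xA8

Derivation:
After byte 1 (0xCD): reg=0x32
After byte 2 (0x30): reg=0x0E
After byte 3 (0x51): reg=0x9A
Register before byte 4: 0x9A
After XOR with byte 0xA2: 0x38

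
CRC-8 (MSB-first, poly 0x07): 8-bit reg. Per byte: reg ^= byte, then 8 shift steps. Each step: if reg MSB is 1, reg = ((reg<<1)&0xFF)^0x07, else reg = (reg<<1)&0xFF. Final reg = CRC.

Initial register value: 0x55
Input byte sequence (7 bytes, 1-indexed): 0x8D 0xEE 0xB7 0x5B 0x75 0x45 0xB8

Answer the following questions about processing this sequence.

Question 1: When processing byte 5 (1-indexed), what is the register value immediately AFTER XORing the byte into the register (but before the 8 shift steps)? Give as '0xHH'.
Answer: 0x48

Derivation:
Register before byte 5: 0x3D
Byte 5: 0x75
0x3D XOR 0x75 = 0x48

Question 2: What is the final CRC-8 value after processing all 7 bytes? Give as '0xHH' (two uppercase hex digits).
Answer: 0xEC

Derivation:
After byte 1 (0x8D): reg=0x06
After byte 2 (0xEE): reg=0x96
After byte 3 (0xB7): reg=0xE7
After byte 4 (0x5B): reg=0x3D
After byte 5 (0x75): reg=0xFF
After byte 6 (0x45): reg=0x2F
After byte 7 (0xB8): reg=0xEC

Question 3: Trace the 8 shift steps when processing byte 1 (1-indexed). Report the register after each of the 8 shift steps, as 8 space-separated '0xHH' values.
Register before byte 1: 0x55
After XOR with byte 0x8D: 0xD8

Answer: 0xB7 0x69 0xD2 0xA3 0x41 0x82 0x03 0x06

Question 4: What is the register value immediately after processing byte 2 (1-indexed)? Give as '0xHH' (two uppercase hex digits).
After byte 1 (0x8D): reg=0x06
After byte 2 (0xEE): reg=0x96

Answer: 0x96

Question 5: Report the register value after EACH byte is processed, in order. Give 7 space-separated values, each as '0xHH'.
0x06 0x96 0xE7 0x3D 0xFF 0x2F 0xEC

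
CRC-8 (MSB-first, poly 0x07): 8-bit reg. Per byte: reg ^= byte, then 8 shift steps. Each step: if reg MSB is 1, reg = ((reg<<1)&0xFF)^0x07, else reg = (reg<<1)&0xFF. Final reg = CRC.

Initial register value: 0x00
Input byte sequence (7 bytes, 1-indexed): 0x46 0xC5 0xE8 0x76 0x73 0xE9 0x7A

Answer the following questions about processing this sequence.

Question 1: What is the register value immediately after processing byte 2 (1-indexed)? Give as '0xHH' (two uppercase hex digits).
Answer: 0x70

Derivation:
After byte 1 (0x46): reg=0xD5
After byte 2 (0xC5): reg=0x70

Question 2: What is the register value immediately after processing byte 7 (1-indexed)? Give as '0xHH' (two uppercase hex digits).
After byte 1 (0x46): reg=0xD5
After byte 2 (0xC5): reg=0x70
After byte 3 (0xE8): reg=0xC1
After byte 4 (0x76): reg=0x0C
After byte 5 (0x73): reg=0x7A
After byte 6 (0xE9): reg=0xF0
After byte 7 (0x7A): reg=0xBF

Answer: 0xBF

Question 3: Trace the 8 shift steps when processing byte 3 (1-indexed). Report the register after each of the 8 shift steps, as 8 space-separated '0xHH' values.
Answer: 0x37 0x6E 0xDC 0xBF 0x79 0xF2 0xE3 0xC1

Derivation:
After byte 1 (0x46): reg=0xD5
After byte 2 (0xC5): reg=0x70
Register before byte 3: 0x70
After XOR with byte 0xE8: 0x98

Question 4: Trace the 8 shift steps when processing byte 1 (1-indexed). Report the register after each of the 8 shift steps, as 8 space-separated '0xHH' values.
Answer: 0x8C 0x1F 0x3E 0x7C 0xF8 0xF7 0xE9 0xD5

Derivation:
Register before byte 1: 0x00
After XOR with byte 0x46: 0x46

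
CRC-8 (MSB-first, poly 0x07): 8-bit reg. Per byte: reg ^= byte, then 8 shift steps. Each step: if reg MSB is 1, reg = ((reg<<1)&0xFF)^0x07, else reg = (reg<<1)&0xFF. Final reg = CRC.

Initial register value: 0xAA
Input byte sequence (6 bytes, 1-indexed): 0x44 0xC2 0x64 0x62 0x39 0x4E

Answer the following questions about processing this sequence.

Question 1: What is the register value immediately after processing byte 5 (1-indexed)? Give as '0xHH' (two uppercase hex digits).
Answer: 0xF1

Derivation:
After byte 1 (0x44): reg=0x84
After byte 2 (0xC2): reg=0xD5
After byte 3 (0x64): reg=0x1E
After byte 4 (0x62): reg=0x73
After byte 5 (0x39): reg=0xF1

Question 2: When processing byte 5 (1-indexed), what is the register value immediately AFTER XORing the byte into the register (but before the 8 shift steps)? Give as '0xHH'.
Register before byte 5: 0x73
Byte 5: 0x39
0x73 XOR 0x39 = 0x4A

Answer: 0x4A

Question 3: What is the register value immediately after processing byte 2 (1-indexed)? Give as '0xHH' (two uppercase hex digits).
Answer: 0xD5

Derivation:
After byte 1 (0x44): reg=0x84
After byte 2 (0xC2): reg=0xD5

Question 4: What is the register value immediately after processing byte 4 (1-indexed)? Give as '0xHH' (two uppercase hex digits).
Answer: 0x73

Derivation:
After byte 1 (0x44): reg=0x84
After byte 2 (0xC2): reg=0xD5
After byte 3 (0x64): reg=0x1E
After byte 4 (0x62): reg=0x73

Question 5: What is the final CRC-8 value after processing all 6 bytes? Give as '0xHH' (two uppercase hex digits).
Answer: 0x34

Derivation:
After byte 1 (0x44): reg=0x84
After byte 2 (0xC2): reg=0xD5
After byte 3 (0x64): reg=0x1E
After byte 4 (0x62): reg=0x73
After byte 5 (0x39): reg=0xF1
After byte 6 (0x4E): reg=0x34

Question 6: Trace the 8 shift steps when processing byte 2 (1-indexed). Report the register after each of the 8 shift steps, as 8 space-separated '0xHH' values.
After byte 1 (0x44): reg=0x84
Register before byte 2: 0x84
After XOR with byte 0xC2: 0x46

Answer: 0x8C 0x1F 0x3E 0x7C 0xF8 0xF7 0xE9 0xD5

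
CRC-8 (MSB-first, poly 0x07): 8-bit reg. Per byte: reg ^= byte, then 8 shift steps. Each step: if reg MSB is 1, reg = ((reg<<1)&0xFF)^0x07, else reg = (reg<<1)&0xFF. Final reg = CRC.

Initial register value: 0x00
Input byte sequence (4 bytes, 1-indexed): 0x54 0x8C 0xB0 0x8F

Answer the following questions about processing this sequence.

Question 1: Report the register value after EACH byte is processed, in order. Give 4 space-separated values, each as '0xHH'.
0xAB 0xF5 0xDC 0xBE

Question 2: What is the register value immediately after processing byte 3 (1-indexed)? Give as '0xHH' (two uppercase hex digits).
After byte 1 (0x54): reg=0xAB
After byte 2 (0x8C): reg=0xF5
After byte 3 (0xB0): reg=0xDC

Answer: 0xDC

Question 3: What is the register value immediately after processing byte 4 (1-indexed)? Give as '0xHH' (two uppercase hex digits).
Answer: 0xBE

Derivation:
After byte 1 (0x54): reg=0xAB
After byte 2 (0x8C): reg=0xF5
After byte 3 (0xB0): reg=0xDC
After byte 4 (0x8F): reg=0xBE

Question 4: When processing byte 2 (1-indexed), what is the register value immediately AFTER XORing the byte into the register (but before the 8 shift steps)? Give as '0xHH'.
Register before byte 2: 0xAB
Byte 2: 0x8C
0xAB XOR 0x8C = 0x27

Answer: 0x27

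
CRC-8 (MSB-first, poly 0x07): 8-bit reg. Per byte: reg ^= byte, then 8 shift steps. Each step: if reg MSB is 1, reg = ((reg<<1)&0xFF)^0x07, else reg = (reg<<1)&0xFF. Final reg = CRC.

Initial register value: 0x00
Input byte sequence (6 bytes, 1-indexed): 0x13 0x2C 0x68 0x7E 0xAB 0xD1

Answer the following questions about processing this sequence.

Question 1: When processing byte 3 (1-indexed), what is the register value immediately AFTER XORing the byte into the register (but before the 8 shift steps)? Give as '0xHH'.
Register before byte 3: 0xAC
Byte 3: 0x68
0xAC XOR 0x68 = 0xC4

Answer: 0xC4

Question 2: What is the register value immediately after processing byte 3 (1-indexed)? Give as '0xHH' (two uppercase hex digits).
After byte 1 (0x13): reg=0x79
After byte 2 (0x2C): reg=0xAC
After byte 3 (0x68): reg=0x52

Answer: 0x52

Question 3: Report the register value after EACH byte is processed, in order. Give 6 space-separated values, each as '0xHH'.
0x79 0xAC 0x52 0xC4 0x0A 0x0F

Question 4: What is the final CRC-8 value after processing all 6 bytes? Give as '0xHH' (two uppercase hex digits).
Answer: 0x0F

Derivation:
After byte 1 (0x13): reg=0x79
After byte 2 (0x2C): reg=0xAC
After byte 3 (0x68): reg=0x52
After byte 4 (0x7E): reg=0xC4
After byte 5 (0xAB): reg=0x0A
After byte 6 (0xD1): reg=0x0F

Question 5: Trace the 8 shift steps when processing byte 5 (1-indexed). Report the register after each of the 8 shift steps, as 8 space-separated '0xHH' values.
Answer: 0xDE 0xBB 0x71 0xE2 0xC3 0x81 0x05 0x0A

Derivation:
After byte 1 (0x13): reg=0x79
After byte 2 (0x2C): reg=0xAC
After byte 3 (0x68): reg=0x52
After byte 4 (0x7E): reg=0xC4
Register before byte 5: 0xC4
After XOR with byte 0xAB: 0x6F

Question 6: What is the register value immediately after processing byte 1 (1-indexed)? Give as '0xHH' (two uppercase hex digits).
After byte 1 (0x13): reg=0x79

Answer: 0x79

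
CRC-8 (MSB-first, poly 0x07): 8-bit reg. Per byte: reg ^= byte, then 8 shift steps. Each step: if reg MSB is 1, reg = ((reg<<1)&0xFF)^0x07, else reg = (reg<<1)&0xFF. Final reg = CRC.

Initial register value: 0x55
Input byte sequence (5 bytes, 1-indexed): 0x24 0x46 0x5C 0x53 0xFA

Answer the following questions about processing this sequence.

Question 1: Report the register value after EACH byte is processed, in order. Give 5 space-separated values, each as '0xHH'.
0x50 0x62 0xBA 0x91 0x16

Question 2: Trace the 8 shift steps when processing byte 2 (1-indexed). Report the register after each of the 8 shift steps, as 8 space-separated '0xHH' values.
Answer: 0x2C 0x58 0xB0 0x67 0xCE 0x9B 0x31 0x62

Derivation:
After byte 1 (0x24): reg=0x50
Register before byte 2: 0x50
After XOR with byte 0x46: 0x16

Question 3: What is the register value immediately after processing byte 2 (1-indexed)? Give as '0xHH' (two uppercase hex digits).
After byte 1 (0x24): reg=0x50
After byte 2 (0x46): reg=0x62

Answer: 0x62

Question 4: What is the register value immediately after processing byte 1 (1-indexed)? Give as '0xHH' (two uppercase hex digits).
Answer: 0x50

Derivation:
After byte 1 (0x24): reg=0x50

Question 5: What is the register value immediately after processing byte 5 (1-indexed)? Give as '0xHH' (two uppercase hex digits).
After byte 1 (0x24): reg=0x50
After byte 2 (0x46): reg=0x62
After byte 3 (0x5C): reg=0xBA
After byte 4 (0x53): reg=0x91
After byte 5 (0xFA): reg=0x16

Answer: 0x16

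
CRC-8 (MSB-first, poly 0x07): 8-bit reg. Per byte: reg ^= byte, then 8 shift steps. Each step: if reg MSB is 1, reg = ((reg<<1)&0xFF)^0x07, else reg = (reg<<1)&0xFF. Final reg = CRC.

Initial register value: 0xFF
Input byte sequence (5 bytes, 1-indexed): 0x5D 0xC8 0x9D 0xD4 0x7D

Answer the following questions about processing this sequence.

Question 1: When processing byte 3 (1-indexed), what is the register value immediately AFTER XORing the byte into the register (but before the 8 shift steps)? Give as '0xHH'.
Answer: 0xD9

Derivation:
Register before byte 3: 0x44
Byte 3: 0x9D
0x44 XOR 0x9D = 0xD9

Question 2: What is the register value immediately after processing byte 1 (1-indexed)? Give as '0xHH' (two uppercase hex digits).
After byte 1 (0x5D): reg=0x67

Answer: 0x67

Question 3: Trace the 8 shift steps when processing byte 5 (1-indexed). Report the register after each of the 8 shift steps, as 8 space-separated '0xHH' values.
After byte 1 (0x5D): reg=0x67
After byte 2 (0xC8): reg=0x44
After byte 3 (0x9D): reg=0x01
After byte 4 (0xD4): reg=0x25
Register before byte 5: 0x25
After XOR with byte 0x7D: 0x58

Answer: 0xB0 0x67 0xCE 0x9B 0x31 0x62 0xC4 0x8F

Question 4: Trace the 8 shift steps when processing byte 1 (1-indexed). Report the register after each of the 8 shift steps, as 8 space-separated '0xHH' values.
Register before byte 1: 0xFF
After XOR with byte 0x5D: 0xA2

Answer: 0x43 0x86 0x0B 0x16 0x2C 0x58 0xB0 0x67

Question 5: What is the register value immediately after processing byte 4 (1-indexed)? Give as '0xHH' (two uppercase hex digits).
After byte 1 (0x5D): reg=0x67
After byte 2 (0xC8): reg=0x44
After byte 3 (0x9D): reg=0x01
After byte 4 (0xD4): reg=0x25

Answer: 0x25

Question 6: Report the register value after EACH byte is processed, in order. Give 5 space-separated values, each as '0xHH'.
0x67 0x44 0x01 0x25 0x8F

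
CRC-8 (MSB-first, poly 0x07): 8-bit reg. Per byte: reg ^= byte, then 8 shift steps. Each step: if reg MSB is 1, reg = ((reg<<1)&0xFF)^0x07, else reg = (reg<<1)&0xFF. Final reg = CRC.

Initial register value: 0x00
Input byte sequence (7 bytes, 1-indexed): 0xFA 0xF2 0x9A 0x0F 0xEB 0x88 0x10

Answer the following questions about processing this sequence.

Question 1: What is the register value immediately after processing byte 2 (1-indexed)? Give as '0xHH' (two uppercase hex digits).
Answer: 0x46

Derivation:
After byte 1 (0xFA): reg=0xE8
After byte 2 (0xF2): reg=0x46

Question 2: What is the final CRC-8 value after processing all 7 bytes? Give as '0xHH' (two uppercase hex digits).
After byte 1 (0xFA): reg=0xE8
After byte 2 (0xF2): reg=0x46
After byte 3 (0x9A): reg=0x1A
After byte 4 (0x0F): reg=0x6B
After byte 5 (0xEB): reg=0x89
After byte 6 (0x88): reg=0x07
After byte 7 (0x10): reg=0x65

Answer: 0x65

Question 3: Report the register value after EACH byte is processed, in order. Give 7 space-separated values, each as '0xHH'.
0xE8 0x46 0x1A 0x6B 0x89 0x07 0x65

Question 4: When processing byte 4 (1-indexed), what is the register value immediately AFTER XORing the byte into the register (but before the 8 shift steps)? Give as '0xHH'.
Register before byte 4: 0x1A
Byte 4: 0x0F
0x1A XOR 0x0F = 0x15

Answer: 0x15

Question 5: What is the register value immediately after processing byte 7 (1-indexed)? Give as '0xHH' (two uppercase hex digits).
After byte 1 (0xFA): reg=0xE8
After byte 2 (0xF2): reg=0x46
After byte 3 (0x9A): reg=0x1A
After byte 4 (0x0F): reg=0x6B
After byte 5 (0xEB): reg=0x89
After byte 6 (0x88): reg=0x07
After byte 7 (0x10): reg=0x65

Answer: 0x65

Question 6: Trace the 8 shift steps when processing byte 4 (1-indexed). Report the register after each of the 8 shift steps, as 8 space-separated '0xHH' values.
Answer: 0x2A 0x54 0xA8 0x57 0xAE 0x5B 0xB6 0x6B

Derivation:
After byte 1 (0xFA): reg=0xE8
After byte 2 (0xF2): reg=0x46
After byte 3 (0x9A): reg=0x1A
Register before byte 4: 0x1A
After XOR with byte 0x0F: 0x15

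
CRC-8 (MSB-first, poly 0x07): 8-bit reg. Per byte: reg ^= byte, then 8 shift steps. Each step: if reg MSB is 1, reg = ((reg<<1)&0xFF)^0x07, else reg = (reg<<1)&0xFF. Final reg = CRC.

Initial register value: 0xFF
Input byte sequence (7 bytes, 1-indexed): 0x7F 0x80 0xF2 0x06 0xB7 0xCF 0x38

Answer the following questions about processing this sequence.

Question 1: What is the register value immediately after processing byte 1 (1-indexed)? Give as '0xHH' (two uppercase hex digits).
After byte 1 (0x7F): reg=0x89

Answer: 0x89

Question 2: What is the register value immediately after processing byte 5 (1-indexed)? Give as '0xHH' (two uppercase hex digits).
After byte 1 (0x7F): reg=0x89
After byte 2 (0x80): reg=0x3F
After byte 3 (0xF2): reg=0x6D
After byte 4 (0x06): reg=0x16
After byte 5 (0xB7): reg=0x6E

Answer: 0x6E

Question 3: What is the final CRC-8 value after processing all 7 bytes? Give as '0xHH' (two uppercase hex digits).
Answer: 0xA5

Derivation:
After byte 1 (0x7F): reg=0x89
After byte 2 (0x80): reg=0x3F
After byte 3 (0xF2): reg=0x6D
After byte 4 (0x06): reg=0x16
After byte 5 (0xB7): reg=0x6E
After byte 6 (0xCF): reg=0x6E
After byte 7 (0x38): reg=0xA5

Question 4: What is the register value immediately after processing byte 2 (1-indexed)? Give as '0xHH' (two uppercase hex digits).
Answer: 0x3F

Derivation:
After byte 1 (0x7F): reg=0x89
After byte 2 (0x80): reg=0x3F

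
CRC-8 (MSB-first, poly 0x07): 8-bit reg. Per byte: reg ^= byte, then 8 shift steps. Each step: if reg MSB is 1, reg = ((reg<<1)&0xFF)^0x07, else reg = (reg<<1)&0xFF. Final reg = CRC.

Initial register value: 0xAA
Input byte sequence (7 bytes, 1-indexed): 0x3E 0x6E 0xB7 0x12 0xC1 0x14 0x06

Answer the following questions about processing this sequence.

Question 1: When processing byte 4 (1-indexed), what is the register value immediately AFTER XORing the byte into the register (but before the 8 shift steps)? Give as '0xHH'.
Answer: 0x3F

Derivation:
Register before byte 4: 0x2D
Byte 4: 0x12
0x2D XOR 0x12 = 0x3F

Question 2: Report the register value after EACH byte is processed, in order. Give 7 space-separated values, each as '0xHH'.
0xE5 0xB8 0x2D 0xBD 0x73 0x32 0x8C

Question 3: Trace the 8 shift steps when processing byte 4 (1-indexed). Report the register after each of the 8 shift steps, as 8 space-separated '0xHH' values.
After byte 1 (0x3E): reg=0xE5
After byte 2 (0x6E): reg=0xB8
After byte 3 (0xB7): reg=0x2D
Register before byte 4: 0x2D
After XOR with byte 0x12: 0x3F

Answer: 0x7E 0xFC 0xFF 0xF9 0xF5 0xED 0xDD 0xBD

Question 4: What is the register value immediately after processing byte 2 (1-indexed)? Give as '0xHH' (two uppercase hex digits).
After byte 1 (0x3E): reg=0xE5
After byte 2 (0x6E): reg=0xB8

Answer: 0xB8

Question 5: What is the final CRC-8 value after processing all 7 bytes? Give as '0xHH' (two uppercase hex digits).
After byte 1 (0x3E): reg=0xE5
After byte 2 (0x6E): reg=0xB8
After byte 3 (0xB7): reg=0x2D
After byte 4 (0x12): reg=0xBD
After byte 5 (0xC1): reg=0x73
After byte 6 (0x14): reg=0x32
After byte 7 (0x06): reg=0x8C

Answer: 0x8C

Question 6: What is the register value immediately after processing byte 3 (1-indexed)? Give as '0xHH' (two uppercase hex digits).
Answer: 0x2D

Derivation:
After byte 1 (0x3E): reg=0xE5
After byte 2 (0x6E): reg=0xB8
After byte 3 (0xB7): reg=0x2D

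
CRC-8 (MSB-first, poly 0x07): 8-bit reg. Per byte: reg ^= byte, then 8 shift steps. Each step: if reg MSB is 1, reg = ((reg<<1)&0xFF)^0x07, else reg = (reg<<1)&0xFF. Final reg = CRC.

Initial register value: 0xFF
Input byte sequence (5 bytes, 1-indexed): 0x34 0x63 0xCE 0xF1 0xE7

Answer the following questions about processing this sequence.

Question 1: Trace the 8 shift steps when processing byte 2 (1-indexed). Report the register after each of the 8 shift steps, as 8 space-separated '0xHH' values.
After byte 1 (0x34): reg=0x7F
Register before byte 2: 0x7F
After XOR with byte 0x63: 0x1C

Answer: 0x38 0x70 0xE0 0xC7 0x89 0x15 0x2A 0x54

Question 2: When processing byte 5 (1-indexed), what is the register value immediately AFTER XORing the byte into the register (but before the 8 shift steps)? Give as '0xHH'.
Register before byte 5: 0xBA
Byte 5: 0xE7
0xBA XOR 0xE7 = 0x5D

Answer: 0x5D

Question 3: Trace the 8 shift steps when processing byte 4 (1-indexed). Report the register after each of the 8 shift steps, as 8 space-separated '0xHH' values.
After byte 1 (0x34): reg=0x7F
After byte 2 (0x63): reg=0x54
After byte 3 (0xCE): reg=0xCF
Register before byte 4: 0xCF
After XOR with byte 0xF1: 0x3E

Answer: 0x7C 0xF8 0xF7 0xE9 0xD5 0xAD 0x5D 0xBA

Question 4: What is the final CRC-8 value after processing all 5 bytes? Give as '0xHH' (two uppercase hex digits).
Answer: 0x94

Derivation:
After byte 1 (0x34): reg=0x7F
After byte 2 (0x63): reg=0x54
After byte 3 (0xCE): reg=0xCF
After byte 4 (0xF1): reg=0xBA
After byte 5 (0xE7): reg=0x94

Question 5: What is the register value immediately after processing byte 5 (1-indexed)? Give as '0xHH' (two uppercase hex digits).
After byte 1 (0x34): reg=0x7F
After byte 2 (0x63): reg=0x54
After byte 3 (0xCE): reg=0xCF
After byte 4 (0xF1): reg=0xBA
After byte 5 (0xE7): reg=0x94

Answer: 0x94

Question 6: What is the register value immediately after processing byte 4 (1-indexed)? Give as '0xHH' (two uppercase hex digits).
After byte 1 (0x34): reg=0x7F
After byte 2 (0x63): reg=0x54
After byte 3 (0xCE): reg=0xCF
After byte 4 (0xF1): reg=0xBA

Answer: 0xBA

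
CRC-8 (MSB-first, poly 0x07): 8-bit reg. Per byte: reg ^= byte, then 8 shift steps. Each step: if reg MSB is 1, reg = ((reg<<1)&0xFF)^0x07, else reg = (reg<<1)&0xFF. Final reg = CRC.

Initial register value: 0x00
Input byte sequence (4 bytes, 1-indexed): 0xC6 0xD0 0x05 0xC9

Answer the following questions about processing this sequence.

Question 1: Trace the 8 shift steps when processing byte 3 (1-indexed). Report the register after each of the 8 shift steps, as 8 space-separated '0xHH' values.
After byte 1 (0xC6): reg=0x5C
After byte 2 (0xD0): reg=0xAD
Register before byte 3: 0xAD
After XOR with byte 0x05: 0xA8

Answer: 0x57 0xAE 0x5B 0xB6 0x6B 0xD6 0xAB 0x51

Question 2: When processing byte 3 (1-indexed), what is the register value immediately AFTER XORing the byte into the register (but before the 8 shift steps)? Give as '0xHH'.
Register before byte 3: 0xAD
Byte 3: 0x05
0xAD XOR 0x05 = 0xA8

Answer: 0xA8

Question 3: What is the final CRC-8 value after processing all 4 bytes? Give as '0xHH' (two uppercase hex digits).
Answer: 0xC1

Derivation:
After byte 1 (0xC6): reg=0x5C
After byte 2 (0xD0): reg=0xAD
After byte 3 (0x05): reg=0x51
After byte 4 (0xC9): reg=0xC1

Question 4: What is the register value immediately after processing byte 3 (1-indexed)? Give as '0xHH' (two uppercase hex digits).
Answer: 0x51

Derivation:
After byte 1 (0xC6): reg=0x5C
After byte 2 (0xD0): reg=0xAD
After byte 3 (0x05): reg=0x51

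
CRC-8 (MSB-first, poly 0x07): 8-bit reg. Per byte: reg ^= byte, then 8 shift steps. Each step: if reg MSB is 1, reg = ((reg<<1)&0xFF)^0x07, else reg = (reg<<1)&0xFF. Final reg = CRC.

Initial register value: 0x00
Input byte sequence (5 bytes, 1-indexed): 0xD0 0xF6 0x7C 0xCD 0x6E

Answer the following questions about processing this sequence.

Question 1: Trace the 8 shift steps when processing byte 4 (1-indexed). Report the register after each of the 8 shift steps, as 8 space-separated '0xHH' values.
Answer: 0xF1 0xE5 0xCD 0x9D 0x3D 0x7A 0xF4 0xEF

Derivation:
After byte 1 (0xD0): reg=0x3E
After byte 2 (0xF6): reg=0x76
After byte 3 (0x7C): reg=0x36
Register before byte 4: 0x36
After XOR with byte 0xCD: 0xFB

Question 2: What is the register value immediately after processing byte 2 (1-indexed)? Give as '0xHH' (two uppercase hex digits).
Answer: 0x76

Derivation:
After byte 1 (0xD0): reg=0x3E
After byte 2 (0xF6): reg=0x76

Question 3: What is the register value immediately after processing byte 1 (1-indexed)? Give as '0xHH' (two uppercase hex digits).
After byte 1 (0xD0): reg=0x3E

Answer: 0x3E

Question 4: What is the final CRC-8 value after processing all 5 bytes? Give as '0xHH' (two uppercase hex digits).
Answer: 0x8E

Derivation:
After byte 1 (0xD0): reg=0x3E
After byte 2 (0xF6): reg=0x76
After byte 3 (0x7C): reg=0x36
After byte 4 (0xCD): reg=0xEF
After byte 5 (0x6E): reg=0x8E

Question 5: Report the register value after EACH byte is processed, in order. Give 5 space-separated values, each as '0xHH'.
0x3E 0x76 0x36 0xEF 0x8E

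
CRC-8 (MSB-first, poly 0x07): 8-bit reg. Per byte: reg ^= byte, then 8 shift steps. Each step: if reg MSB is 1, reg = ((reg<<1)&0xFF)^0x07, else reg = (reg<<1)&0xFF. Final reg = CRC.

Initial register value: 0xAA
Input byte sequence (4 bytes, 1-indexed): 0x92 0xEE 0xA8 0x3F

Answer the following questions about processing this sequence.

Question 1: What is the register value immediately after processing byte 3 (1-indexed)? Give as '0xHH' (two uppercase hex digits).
Answer: 0x74

Derivation:
After byte 1 (0x92): reg=0xA8
After byte 2 (0xEE): reg=0xD5
After byte 3 (0xA8): reg=0x74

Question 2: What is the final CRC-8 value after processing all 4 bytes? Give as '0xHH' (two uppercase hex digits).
After byte 1 (0x92): reg=0xA8
After byte 2 (0xEE): reg=0xD5
After byte 3 (0xA8): reg=0x74
After byte 4 (0x3F): reg=0xF6

Answer: 0xF6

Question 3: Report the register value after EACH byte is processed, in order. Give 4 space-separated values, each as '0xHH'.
0xA8 0xD5 0x74 0xF6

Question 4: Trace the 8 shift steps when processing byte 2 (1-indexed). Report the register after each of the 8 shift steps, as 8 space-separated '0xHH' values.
After byte 1 (0x92): reg=0xA8
Register before byte 2: 0xA8
After XOR with byte 0xEE: 0x46

Answer: 0x8C 0x1F 0x3E 0x7C 0xF8 0xF7 0xE9 0xD5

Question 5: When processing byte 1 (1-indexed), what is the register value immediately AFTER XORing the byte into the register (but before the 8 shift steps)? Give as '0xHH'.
Answer: 0x38

Derivation:
Register before byte 1: 0xAA
Byte 1: 0x92
0xAA XOR 0x92 = 0x38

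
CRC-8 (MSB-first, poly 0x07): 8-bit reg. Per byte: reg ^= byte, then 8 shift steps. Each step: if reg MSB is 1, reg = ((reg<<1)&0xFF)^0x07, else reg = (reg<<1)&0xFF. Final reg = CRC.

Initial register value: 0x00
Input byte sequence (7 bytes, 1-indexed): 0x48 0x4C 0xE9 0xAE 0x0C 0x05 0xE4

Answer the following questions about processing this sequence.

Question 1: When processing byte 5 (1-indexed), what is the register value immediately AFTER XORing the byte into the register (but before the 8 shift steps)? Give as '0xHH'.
Answer: 0xE6

Derivation:
Register before byte 5: 0xEA
Byte 5: 0x0C
0xEA XOR 0x0C = 0xE6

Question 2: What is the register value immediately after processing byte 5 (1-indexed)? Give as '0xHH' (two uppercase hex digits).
Answer: 0xBC

Derivation:
After byte 1 (0x48): reg=0xFF
After byte 2 (0x4C): reg=0x10
After byte 3 (0xE9): reg=0xE1
After byte 4 (0xAE): reg=0xEA
After byte 5 (0x0C): reg=0xBC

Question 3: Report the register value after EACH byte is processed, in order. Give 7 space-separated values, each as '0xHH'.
0xFF 0x10 0xE1 0xEA 0xBC 0x26 0x40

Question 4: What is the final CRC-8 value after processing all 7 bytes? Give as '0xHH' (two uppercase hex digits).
After byte 1 (0x48): reg=0xFF
After byte 2 (0x4C): reg=0x10
After byte 3 (0xE9): reg=0xE1
After byte 4 (0xAE): reg=0xEA
After byte 5 (0x0C): reg=0xBC
After byte 6 (0x05): reg=0x26
After byte 7 (0xE4): reg=0x40

Answer: 0x40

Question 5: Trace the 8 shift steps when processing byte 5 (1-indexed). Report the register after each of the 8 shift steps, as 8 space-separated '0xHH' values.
Answer: 0xCB 0x91 0x25 0x4A 0x94 0x2F 0x5E 0xBC

Derivation:
After byte 1 (0x48): reg=0xFF
After byte 2 (0x4C): reg=0x10
After byte 3 (0xE9): reg=0xE1
After byte 4 (0xAE): reg=0xEA
Register before byte 5: 0xEA
After XOR with byte 0x0C: 0xE6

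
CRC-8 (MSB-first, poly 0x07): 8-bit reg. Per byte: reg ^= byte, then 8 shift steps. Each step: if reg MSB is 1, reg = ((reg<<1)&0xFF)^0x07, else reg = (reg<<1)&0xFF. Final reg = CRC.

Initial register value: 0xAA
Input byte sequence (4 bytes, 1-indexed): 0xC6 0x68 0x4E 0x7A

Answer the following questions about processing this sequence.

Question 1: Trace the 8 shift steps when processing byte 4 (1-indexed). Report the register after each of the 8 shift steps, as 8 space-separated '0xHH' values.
Answer: 0xED 0xDD 0xBD 0x7D 0xFA 0xF3 0xE1 0xC5

Derivation:
After byte 1 (0xC6): reg=0x03
After byte 2 (0x68): reg=0x16
After byte 3 (0x4E): reg=0x8F
Register before byte 4: 0x8F
After XOR with byte 0x7A: 0xF5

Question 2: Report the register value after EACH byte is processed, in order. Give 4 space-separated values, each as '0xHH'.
0x03 0x16 0x8F 0xC5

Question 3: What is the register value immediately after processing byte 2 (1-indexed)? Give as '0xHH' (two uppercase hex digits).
Answer: 0x16

Derivation:
After byte 1 (0xC6): reg=0x03
After byte 2 (0x68): reg=0x16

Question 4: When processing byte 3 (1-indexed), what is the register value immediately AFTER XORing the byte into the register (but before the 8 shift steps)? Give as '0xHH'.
Answer: 0x58

Derivation:
Register before byte 3: 0x16
Byte 3: 0x4E
0x16 XOR 0x4E = 0x58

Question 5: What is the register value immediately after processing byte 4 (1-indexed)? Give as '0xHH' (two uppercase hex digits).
After byte 1 (0xC6): reg=0x03
After byte 2 (0x68): reg=0x16
After byte 3 (0x4E): reg=0x8F
After byte 4 (0x7A): reg=0xC5

Answer: 0xC5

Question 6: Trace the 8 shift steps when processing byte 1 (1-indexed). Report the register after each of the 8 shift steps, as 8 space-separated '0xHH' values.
Answer: 0xD8 0xB7 0x69 0xD2 0xA3 0x41 0x82 0x03

Derivation:
Register before byte 1: 0xAA
After XOR with byte 0xC6: 0x6C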